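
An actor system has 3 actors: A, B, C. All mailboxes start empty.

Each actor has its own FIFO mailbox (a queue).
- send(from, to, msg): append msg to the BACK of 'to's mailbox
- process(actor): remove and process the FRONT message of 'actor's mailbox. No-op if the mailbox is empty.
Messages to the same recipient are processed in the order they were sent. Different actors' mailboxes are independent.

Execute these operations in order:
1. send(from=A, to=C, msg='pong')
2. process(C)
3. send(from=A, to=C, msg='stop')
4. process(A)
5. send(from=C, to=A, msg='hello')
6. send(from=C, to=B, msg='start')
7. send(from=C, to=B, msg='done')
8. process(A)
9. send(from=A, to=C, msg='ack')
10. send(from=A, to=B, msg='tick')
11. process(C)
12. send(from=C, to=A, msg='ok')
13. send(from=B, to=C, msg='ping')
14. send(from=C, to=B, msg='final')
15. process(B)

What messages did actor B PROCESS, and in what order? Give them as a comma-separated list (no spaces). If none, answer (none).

Answer: start

Derivation:
After 1 (send(from=A, to=C, msg='pong')): A:[] B:[] C:[pong]
After 2 (process(C)): A:[] B:[] C:[]
After 3 (send(from=A, to=C, msg='stop')): A:[] B:[] C:[stop]
After 4 (process(A)): A:[] B:[] C:[stop]
After 5 (send(from=C, to=A, msg='hello')): A:[hello] B:[] C:[stop]
After 6 (send(from=C, to=B, msg='start')): A:[hello] B:[start] C:[stop]
After 7 (send(from=C, to=B, msg='done')): A:[hello] B:[start,done] C:[stop]
After 8 (process(A)): A:[] B:[start,done] C:[stop]
After 9 (send(from=A, to=C, msg='ack')): A:[] B:[start,done] C:[stop,ack]
After 10 (send(from=A, to=B, msg='tick')): A:[] B:[start,done,tick] C:[stop,ack]
After 11 (process(C)): A:[] B:[start,done,tick] C:[ack]
After 12 (send(from=C, to=A, msg='ok')): A:[ok] B:[start,done,tick] C:[ack]
After 13 (send(from=B, to=C, msg='ping')): A:[ok] B:[start,done,tick] C:[ack,ping]
After 14 (send(from=C, to=B, msg='final')): A:[ok] B:[start,done,tick,final] C:[ack,ping]
After 15 (process(B)): A:[ok] B:[done,tick,final] C:[ack,ping]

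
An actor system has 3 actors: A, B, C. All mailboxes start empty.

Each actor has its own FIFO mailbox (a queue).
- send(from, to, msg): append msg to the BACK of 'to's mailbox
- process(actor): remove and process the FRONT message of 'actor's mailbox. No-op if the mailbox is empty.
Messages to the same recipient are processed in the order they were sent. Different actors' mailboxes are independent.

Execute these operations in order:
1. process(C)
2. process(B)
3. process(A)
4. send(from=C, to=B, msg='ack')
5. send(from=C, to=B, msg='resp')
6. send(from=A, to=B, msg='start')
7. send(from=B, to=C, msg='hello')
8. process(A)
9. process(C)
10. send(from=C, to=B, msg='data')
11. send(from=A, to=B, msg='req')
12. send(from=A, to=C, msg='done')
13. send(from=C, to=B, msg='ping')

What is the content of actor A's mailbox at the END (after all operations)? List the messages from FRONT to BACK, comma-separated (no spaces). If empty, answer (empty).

Answer: (empty)

Derivation:
After 1 (process(C)): A:[] B:[] C:[]
After 2 (process(B)): A:[] B:[] C:[]
After 3 (process(A)): A:[] B:[] C:[]
After 4 (send(from=C, to=B, msg='ack')): A:[] B:[ack] C:[]
After 5 (send(from=C, to=B, msg='resp')): A:[] B:[ack,resp] C:[]
After 6 (send(from=A, to=B, msg='start')): A:[] B:[ack,resp,start] C:[]
After 7 (send(from=B, to=C, msg='hello')): A:[] B:[ack,resp,start] C:[hello]
After 8 (process(A)): A:[] B:[ack,resp,start] C:[hello]
After 9 (process(C)): A:[] B:[ack,resp,start] C:[]
After 10 (send(from=C, to=B, msg='data')): A:[] B:[ack,resp,start,data] C:[]
After 11 (send(from=A, to=B, msg='req')): A:[] B:[ack,resp,start,data,req] C:[]
After 12 (send(from=A, to=C, msg='done')): A:[] B:[ack,resp,start,data,req] C:[done]
After 13 (send(from=C, to=B, msg='ping')): A:[] B:[ack,resp,start,data,req,ping] C:[done]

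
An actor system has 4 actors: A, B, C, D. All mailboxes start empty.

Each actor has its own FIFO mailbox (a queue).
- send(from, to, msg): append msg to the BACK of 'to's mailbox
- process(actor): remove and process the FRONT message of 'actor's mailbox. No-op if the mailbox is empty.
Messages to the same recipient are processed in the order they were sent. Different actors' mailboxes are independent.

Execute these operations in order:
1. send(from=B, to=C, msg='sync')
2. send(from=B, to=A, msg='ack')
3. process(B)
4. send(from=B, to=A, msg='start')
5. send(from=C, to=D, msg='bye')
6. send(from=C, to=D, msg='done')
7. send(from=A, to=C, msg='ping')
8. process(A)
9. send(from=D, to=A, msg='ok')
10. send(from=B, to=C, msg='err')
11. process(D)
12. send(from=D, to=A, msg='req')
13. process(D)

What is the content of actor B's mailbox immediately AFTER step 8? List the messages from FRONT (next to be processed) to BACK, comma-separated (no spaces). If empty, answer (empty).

After 1 (send(from=B, to=C, msg='sync')): A:[] B:[] C:[sync] D:[]
After 2 (send(from=B, to=A, msg='ack')): A:[ack] B:[] C:[sync] D:[]
After 3 (process(B)): A:[ack] B:[] C:[sync] D:[]
After 4 (send(from=B, to=A, msg='start')): A:[ack,start] B:[] C:[sync] D:[]
After 5 (send(from=C, to=D, msg='bye')): A:[ack,start] B:[] C:[sync] D:[bye]
After 6 (send(from=C, to=D, msg='done')): A:[ack,start] B:[] C:[sync] D:[bye,done]
After 7 (send(from=A, to=C, msg='ping')): A:[ack,start] B:[] C:[sync,ping] D:[bye,done]
After 8 (process(A)): A:[start] B:[] C:[sync,ping] D:[bye,done]

(empty)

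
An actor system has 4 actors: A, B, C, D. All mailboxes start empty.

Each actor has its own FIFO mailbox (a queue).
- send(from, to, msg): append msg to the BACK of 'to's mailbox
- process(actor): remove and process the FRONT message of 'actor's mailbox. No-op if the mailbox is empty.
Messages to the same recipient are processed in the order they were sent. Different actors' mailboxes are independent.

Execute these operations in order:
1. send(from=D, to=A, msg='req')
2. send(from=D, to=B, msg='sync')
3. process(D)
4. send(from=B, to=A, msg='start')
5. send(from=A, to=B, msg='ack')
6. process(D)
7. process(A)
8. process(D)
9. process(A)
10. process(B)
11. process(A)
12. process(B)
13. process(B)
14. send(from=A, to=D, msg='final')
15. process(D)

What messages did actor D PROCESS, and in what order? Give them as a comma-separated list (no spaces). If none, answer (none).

Answer: final

Derivation:
After 1 (send(from=D, to=A, msg='req')): A:[req] B:[] C:[] D:[]
After 2 (send(from=D, to=B, msg='sync')): A:[req] B:[sync] C:[] D:[]
After 3 (process(D)): A:[req] B:[sync] C:[] D:[]
After 4 (send(from=B, to=A, msg='start')): A:[req,start] B:[sync] C:[] D:[]
After 5 (send(from=A, to=B, msg='ack')): A:[req,start] B:[sync,ack] C:[] D:[]
After 6 (process(D)): A:[req,start] B:[sync,ack] C:[] D:[]
After 7 (process(A)): A:[start] B:[sync,ack] C:[] D:[]
After 8 (process(D)): A:[start] B:[sync,ack] C:[] D:[]
After 9 (process(A)): A:[] B:[sync,ack] C:[] D:[]
After 10 (process(B)): A:[] B:[ack] C:[] D:[]
After 11 (process(A)): A:[] B:[ack] C:[] D:[]
After 12 (process(B)): A:[] B:[] C:[] D:[]
After 13 (process(B)): A:[] B:[] C:[] D:[]
After 14 (send(from=A, to=D, msg='final')): A:[] B:[] C:[] D:[final]
After 15 (process(D)): A:[] B:[] C:[] D:[]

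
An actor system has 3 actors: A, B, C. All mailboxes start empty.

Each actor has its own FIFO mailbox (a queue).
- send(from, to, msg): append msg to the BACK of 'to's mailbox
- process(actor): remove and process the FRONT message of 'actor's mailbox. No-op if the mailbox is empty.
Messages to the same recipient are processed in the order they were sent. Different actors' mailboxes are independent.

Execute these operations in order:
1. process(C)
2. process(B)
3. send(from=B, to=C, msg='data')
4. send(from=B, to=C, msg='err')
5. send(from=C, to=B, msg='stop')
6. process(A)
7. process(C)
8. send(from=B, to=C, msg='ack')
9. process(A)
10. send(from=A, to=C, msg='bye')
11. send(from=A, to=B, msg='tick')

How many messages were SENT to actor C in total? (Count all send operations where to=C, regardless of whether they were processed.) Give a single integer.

After 1 (process(C)): A:[] B:[] C:[]
After 2 (process(B)): A:[] B:[] C:[]
After 3 (send(from=B, to=C, msg='data')): A:[] B:[] C:[data]
After 4 (send(from=B, to=C, msg='err')): A:[] B:[] C:[data,err]
After 5 (send(from=C, to=B, msg='stop')): A:[] B:[stop] C:[data,err]
After 6 (process(A)): A:[] B:[stop] C:[data,err]
After 7 (process(C)): A:[] B:[stop] C:[err]
After 8 (send(from=B, to=C, msg='ack')): A:[] B:[stop] C:[err,ack]
After 9 (process(A)): A:[] B:[stop] C:[err,ack]
After 10 (send(from=A, to=C, msg='bye')): A:[] B:[stop] C:[err,ack,bye]
After 11 (send(from=A, to=B, msg='tick')): A:[] B:[stop,tick] C:[err,ack,bye]

Answer: 4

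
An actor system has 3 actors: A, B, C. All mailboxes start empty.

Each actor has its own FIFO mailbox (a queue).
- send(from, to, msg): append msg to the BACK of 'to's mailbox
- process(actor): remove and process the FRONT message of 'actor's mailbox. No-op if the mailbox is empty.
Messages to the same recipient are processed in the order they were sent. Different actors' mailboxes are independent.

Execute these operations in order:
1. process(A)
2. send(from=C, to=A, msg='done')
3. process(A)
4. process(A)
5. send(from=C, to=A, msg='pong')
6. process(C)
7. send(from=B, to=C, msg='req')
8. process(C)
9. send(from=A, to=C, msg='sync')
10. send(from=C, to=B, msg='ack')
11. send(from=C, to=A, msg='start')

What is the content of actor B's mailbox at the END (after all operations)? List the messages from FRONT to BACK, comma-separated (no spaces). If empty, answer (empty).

After 1 (process(A)): A:[] B:[] C:[]
After 2 (send(from=C, to=A, msg='done')): A:[done] B:[] C:[]
After 3 (process(A)): A:[] B:[] C:[]
After 4 (process(A)): A:[] B:[] C:[]
After 5 (send(from=C, to=A, msg='pong')): A:[pong] B:[] C:[]
After 6 (process(C)): A:[pong] B:[] C:[]
After 7 (send(from=B, to=C, msg='req')): A:[pong] B:[] C:[req]
After 8 (process(C)): A:[pong] B:[] C:[]
After 9 (send(from=A, to=C, msg='sync')): A:[pong] B:[] C:[sync]
After 10 (send(from=C, to=B, msg='ack')): A:[pong] B:[ack] C:[sync]
After 11 (send(from=C, to=A, msg='start')): A:[pong,start] B:[ack] C:[sync]

Answer: ack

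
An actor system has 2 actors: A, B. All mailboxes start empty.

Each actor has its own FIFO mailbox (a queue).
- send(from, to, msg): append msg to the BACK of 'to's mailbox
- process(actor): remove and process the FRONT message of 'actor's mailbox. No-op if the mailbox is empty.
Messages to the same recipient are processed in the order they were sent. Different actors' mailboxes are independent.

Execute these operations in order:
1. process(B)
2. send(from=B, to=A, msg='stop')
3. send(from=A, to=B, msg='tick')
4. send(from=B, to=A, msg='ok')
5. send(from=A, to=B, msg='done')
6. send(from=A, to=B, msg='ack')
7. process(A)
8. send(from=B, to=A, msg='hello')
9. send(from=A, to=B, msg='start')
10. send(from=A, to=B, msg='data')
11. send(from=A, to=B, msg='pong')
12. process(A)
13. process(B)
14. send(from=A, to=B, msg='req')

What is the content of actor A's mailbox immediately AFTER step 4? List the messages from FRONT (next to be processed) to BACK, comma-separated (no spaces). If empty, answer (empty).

After 1 (process(B)): A:[] B:[]
After 2 (send(from=B, to=A, msg='stop')): A:[stop] B:[]
After 3 (send(from=A, to=B, msg='tick')): A:[stop] B:[tick]
After 4 (send(from=B, to=A, msg='ok')): A:[stop,ok] B:[tick]

stop,ok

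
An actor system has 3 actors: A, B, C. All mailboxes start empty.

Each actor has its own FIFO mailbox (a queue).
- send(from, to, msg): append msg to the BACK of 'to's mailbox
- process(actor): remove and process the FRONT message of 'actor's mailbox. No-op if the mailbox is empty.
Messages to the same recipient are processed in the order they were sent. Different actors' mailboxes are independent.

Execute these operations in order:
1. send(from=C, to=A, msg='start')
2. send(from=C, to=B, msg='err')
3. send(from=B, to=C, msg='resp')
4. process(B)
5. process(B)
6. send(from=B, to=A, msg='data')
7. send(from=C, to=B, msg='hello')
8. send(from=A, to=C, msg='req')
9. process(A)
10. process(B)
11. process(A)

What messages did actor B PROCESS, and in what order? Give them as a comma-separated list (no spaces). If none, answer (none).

Answer: err,hello

Derivation:
After 1 (send(from=C, to=A, msg='start')): A:[start] B:[] C:[]
After 2 (send(from=C, to=B, msg='err')): A:[start] B:[err] C:[]
After 3 (send(from=B, to=C, msg='resp')): A:[start] B:[err] C:[resp]
After 4 (process(B)): A:[start] B:[] C:[resp]
After 5 (process(B)): A:[start] B:[] C:[resp]
After 6 (send(from=B, to=A, msg='data')): A:[start,data] B:[] C:[resp]
After 7 (send(from=C, to=B, msg='hello')): A:[start,data] B:[hello] C:[resp]
After 8 (send(from=A, to=C, msg='req')): A:[start,data] B:[hello] C:[resp,req]
After 9 (process(A)): A:[data] B:[hello] C:[resp,req]
After 10 (process(B)): A:[data] B:[] C:[resp,req]
After 11 (process(A)): A:[] B:[] C:[resp,req]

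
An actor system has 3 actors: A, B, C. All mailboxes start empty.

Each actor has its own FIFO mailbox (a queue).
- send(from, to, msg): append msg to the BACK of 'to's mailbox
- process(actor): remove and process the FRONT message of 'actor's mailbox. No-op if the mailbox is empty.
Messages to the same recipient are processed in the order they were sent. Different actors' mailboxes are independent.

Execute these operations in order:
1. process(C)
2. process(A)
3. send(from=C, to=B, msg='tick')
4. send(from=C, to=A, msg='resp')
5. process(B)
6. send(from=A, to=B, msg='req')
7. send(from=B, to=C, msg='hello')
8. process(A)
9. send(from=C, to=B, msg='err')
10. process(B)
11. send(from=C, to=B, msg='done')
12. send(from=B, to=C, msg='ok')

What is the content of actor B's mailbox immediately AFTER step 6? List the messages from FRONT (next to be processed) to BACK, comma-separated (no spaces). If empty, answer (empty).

After 1 (process(C)): A:[] B:[] C:[]
After 2 (process(A)): A:[] B:[] C:[]
After 3 (send(from=C, to=B, msg='tick')): A:[] B:[tick] C:[]
After 4 (send(from=C, to=A, msg='resp')): A:[resp] B:[tick] C:[]
After 5 (process(B)): A:[resp] B:[] C:[]
After 6 (send(from=A, to=B, msg='req')): A:[resp] B:[req] C:[]

req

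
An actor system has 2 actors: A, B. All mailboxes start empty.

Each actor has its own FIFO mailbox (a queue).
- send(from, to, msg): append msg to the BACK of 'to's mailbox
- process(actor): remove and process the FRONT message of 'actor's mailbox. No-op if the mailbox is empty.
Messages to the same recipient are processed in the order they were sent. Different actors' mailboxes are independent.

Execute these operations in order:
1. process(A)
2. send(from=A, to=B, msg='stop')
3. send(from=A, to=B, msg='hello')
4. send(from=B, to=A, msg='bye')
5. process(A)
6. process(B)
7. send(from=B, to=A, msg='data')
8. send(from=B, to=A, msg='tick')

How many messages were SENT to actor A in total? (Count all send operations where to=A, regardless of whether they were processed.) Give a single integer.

Answer: 3

Derivation:
After 1 (process(A)): A:[] B:[]
After 2 (send(from=A, to=B, msg='stop')): A:[] B:[stop]
After 3 (send(from=A, to=B, msg='hello')): A:[] B:[stop,hello]
After 4 (send(from=B, to=A, msg='bye')): A:[bye] B:[stop,hello]
After 5 (process(A)): A:[] B:[stop,hello]
After 6 (process(B)): A:[] B:[hello]
After 7 (send(from=B, to=A, msg='data')): A:[data] B:[hello]
After 8 (send(from=B, to=A, msg='tick')): A:[data,tick] B:[hello]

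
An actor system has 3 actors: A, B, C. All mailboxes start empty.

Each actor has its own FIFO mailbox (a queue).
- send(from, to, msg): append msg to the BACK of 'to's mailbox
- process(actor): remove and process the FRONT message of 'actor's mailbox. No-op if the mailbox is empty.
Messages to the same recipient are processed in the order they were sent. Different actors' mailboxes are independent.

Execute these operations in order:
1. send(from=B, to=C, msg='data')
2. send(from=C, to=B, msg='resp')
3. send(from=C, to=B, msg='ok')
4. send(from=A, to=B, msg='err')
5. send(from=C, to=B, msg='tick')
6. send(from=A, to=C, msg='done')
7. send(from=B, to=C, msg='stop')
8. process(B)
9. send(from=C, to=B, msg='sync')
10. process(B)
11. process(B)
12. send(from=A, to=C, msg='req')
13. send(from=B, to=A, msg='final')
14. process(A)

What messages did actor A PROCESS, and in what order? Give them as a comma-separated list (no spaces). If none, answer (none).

Answer: final

Derivation:
After 1 (send(from=B, to=C, msg='data')): A:[] B:[] C:[data]
After 2 (send(from=C, to=B, msg='resp')): A:[] B:[resp] C:[data]
After 3 (send(from=C, to=B, msg='ok')): A:[] B:[resp,ok] C:[data]
After 4 (send(from=A, to=B, msg='err')): A:[] B:[resp,ok,err] C:[data]
After 5 (send(from=C, to=B, msg='tick')): A:[] B:[resp,ok,err,tick] C:[data]
After 6 (send(from=A, to=C, msg='done')): A:[] B:[resp,ok,err,tick] C:[data,done]
After 7 (send(from=B, to=C, msg='stop')): A:[] B:[resp,ok,err,tick] C:[data,done,stop]
After 8 (process(B)): A:[] B:[ok,err,tick] C:[data,done,stop]
After 9 (send(from=C, to=B, msg='sync')): A:[] B:[ok,err,tick,sync] C:[data,done,stop]
After 10 (process(B)): A:[] B:[err,tick,sync] C:[data,done,stop]
After 11 (process(B)): A:[] B:[tick,sync] C:[data,done,stop]
After 12 (send(from=A, to=C, msg='req')): A:[] B:[tick,sync] C:[data,done,stop,req]
After 13 (send(from=B, to=A, msg='final')): A:[final] B:[tick,sync] C:[data,done,stop,req]
After 14 (process(A)): A:[] B:[tick,sync] C:[data,done,stop,req]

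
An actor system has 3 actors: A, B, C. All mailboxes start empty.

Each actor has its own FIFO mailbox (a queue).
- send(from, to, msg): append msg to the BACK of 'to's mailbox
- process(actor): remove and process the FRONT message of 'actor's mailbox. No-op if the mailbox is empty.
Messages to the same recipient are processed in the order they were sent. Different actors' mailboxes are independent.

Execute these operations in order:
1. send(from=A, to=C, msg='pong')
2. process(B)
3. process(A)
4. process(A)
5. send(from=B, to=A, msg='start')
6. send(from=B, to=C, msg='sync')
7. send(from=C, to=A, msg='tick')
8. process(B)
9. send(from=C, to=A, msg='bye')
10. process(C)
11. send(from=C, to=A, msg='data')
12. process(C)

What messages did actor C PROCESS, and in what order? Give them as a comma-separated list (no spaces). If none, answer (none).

After 1 (send(from=A, to=C, msg='pong')): A:[] B:[] C:[pong]
After 2 (process(B)): A:[] B:[] C:[pong]
After 3 (process(A)): A:[] B:[] C:[pong]
After 4 (process(A)): A:[] B:[] C:[pong]
After 5 (send(from=B, to=A, msg='start')): A:[start] B:[] C:[pong]
After 6 (send(from=B, to=C, msg='sync')): A:[start] B:[] C:[pong,sync]
After 7 (send(from=C, to=A, msg='tick')): A:[start,tick] B:[] C:[pong,sync]
After 8 (process(B)): A:[start,tick] B:[] C:[pong,sync]
After 9 (send(from=C, to=A, msg='bye')): A:[start,tick,bye] B:[] C:[pong,sync]
After 10 (process(C)): A:[start,tick,bye] B:[] C:[sync]
After 11 (send(from=C, to=A, msg='data')): A:[start,tick,bye,data] B:[] C:[sync]
After 12 (process(C)): A:[start,tick,bye,data] B:[] C:[]

Answer: pong,sync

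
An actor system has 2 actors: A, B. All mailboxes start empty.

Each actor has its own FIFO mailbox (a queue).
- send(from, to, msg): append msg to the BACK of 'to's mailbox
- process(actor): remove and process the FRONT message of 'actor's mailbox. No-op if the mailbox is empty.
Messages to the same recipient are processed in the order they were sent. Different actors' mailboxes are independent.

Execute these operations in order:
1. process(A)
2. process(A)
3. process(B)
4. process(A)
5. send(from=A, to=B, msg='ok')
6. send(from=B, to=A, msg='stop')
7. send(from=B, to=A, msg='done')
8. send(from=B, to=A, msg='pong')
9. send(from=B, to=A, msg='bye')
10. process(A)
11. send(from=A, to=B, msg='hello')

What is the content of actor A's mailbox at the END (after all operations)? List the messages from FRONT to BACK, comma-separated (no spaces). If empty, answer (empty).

After 1 (process(A)): A:[] B:[]
After 2 (process(A)): A:[] B:[]
After 3 (process(B)): A:[] B:[]
After 4 (process(A)): A:[] B:[]
After 5 (send(from=A, to=B, msg='ok')): A:[] B:[ok]
After 6 (send(from=B, to=A, msg='stop')): A:[stop] B:[ok]
After 7 (send(from=B, to=A, msg='done')): A:[stop,done] B:[ok]
After 8 (send(from=B, to=A, msg='pong')): A:[stop,done,pong] B:[ok]
After 9 (send(from=B, to=A, msg='bye')): A:[stop,done,pong,bye] B:[ok]
After 10 (process(A)): A:[done,pong,bye] B:[ok]
After 11 (send(from=A, to=B, msg='hello')): A:[done,pong,bye] B:[ok,hello]

Answer: done,pong,bye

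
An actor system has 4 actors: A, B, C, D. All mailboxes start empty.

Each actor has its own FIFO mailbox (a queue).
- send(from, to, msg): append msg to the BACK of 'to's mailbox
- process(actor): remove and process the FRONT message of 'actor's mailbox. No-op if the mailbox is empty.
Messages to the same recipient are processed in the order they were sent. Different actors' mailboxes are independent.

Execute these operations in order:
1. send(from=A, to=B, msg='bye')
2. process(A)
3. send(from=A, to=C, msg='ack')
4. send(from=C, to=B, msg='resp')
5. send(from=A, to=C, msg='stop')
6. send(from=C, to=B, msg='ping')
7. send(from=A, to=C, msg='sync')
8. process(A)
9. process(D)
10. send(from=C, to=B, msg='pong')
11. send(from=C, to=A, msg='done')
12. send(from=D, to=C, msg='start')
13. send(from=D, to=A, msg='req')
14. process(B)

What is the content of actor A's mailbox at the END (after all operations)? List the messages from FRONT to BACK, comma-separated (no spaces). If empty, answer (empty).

Answer: done,req

Derivation:
After 1 (send(from=A, to=B, msg='bye')): A:[] B:[bye] C:[] D:[]
After 2 (process(A)): A:[] B:[bye] C:[] D:[]
After 3 (send(from=A, to=C, msg='ack')): A:[] B:[bye] C:[ack] D:[]
After 4 (send(from=C, to=B, msg='resp')): A:[] B:[bye,resp] C:[ack] D:[]
After 5 (send(from=A, to=C, msg='stop')): A:[] B:[bye,resp] C:[ack,stop] D:[]
After 6 (send(from=C, to=B, msg='ping')): A:[] B:[bye,resp,ping] C:[ack,stop] D:[]
After 7 (send(from=A, to=C, msg='sync')): A:[] B:[bye,resp,ping] C:[ack,stop,sync] D:[]
After 8 (process(A)): A:[] B:[bye,resp,ping] C:[ack,stop,sync] D:[]
After 9 (process(D)): A:[] B:[bye,resp,ping] C:[ack,stop,sync] D:[]
After 10 (send(from=C, to=B, msg='pong')): A:[] B:[bye,resp,ping,pong] C:[ack,stop,sync] D:[]
After 11 (send(from=C, to=A, msg='done')): A:[done] B:[bye,resp,ping,pong] C:[ack,stop,sync] D:[]
After 12 (send(from=D, to=C, msg='start')): A:[done] B:[bye,resp,ping,pong] C:[ack,stop,sync,start] D:[]
After 13 (send(from=D, to=A, msg='req')): A:[done,req] B:[bye,resp,ping,pong] C:[ack,stop,sync,start] D:[]
After 14 (process(B)): A:[done,req] B:[resp,ping,pong] C:[ack,stop,sync,start] D:[]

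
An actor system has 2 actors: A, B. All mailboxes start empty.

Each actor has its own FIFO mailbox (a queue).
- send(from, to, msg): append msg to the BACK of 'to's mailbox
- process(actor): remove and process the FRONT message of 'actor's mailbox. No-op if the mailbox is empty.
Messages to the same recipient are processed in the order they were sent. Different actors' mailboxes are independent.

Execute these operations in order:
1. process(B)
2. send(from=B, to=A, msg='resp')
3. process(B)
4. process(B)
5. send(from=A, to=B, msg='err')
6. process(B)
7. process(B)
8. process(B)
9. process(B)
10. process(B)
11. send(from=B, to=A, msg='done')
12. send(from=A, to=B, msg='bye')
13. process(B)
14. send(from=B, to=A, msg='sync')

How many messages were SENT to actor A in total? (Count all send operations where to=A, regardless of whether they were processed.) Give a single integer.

After 1 (process(B)): A:[] B:[]
After 2 (send(from=B, to=A, msg='resp')): A:[resp] B:[]
After 3 (process(B)): A:[resp] B:[]
After 4 (process(B)): A:[resp] B:[]
After 5 (send(from=A, to=B, msg='err')): A:[resp] B:[err]
After 6 (process(B)): A:[resp] B:[]
After 7 (process(B)): A:[resp] B:[]
After 8 (process(B)): A:[resp] B:[]
After 9 (process(B)): A:[resp] B:[]
After 10 (process(B)): A:[resp] B:[]
After 11 (send(from=B, to=A, msg='done')): A:[resp,done] B:[]
After 12 (send(from=A, to=B, msg='bye')): A:[resp,done] B:[bye]
After 13 (process(B)): A:[resp,done] B:[]
After 14 (send(from=B, to=A, msg='sync')): A:[resp,done,sync] B:[]

Answer: 3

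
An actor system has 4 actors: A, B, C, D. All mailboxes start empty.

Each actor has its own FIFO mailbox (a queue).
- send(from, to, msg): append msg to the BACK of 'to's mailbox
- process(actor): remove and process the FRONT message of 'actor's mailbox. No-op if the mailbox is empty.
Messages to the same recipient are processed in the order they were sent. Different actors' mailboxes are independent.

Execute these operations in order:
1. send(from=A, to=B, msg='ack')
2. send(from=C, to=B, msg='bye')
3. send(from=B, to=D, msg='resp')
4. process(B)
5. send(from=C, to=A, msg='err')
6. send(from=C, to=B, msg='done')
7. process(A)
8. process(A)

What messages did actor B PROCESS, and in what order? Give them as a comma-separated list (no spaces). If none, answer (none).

Answer: ack

Derivation:
After 1 (send(from=A, to=B, msg='ack')): A:[] B:[ack] C:[] D:[]
After 2 (send(from=C, to=B, msg='bye')): A:[] B:[ack,bye] C:[] D:[]
After 3 (send(from=B, to=D, msg='resp')): A:[] B:[ack,bye] C:[] D:[resp]
After 4 (process(B)): A:[] B:[bye] C:[] D:[resp]
After 5 (send(from=C, to=A, msg='err')): A:[err] B:[bye] C:[] D:[resp]
After 6 (send(from=C, to=B, msg='done')): A:[err] B:[bye,done] C:[] D:[resp]
After 7 (process(A)): A:[] B:[bye,done] C:[] D:[resp]
After 8 (process(A)): A:[] B:[bye,done] C:[] D:[resp]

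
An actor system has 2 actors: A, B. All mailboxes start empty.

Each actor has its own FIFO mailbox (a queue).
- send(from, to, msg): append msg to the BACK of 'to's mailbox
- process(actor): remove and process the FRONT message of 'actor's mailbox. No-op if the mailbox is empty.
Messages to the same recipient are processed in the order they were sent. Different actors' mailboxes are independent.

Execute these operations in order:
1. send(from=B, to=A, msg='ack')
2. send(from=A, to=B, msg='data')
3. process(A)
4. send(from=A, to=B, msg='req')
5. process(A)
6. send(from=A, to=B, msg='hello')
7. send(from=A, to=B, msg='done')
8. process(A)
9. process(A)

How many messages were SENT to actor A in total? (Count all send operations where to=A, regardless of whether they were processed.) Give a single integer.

After 1 (send(from=B, to=A, msg='ack')): A:[ack] B:[]
After 2 (send(from=A, to=B, msg='data')): A:[ack] B:[data]
After 3 (process(A)): A:[] B:[data]
After 4 (send(from=A, to=B, msg='req')): A:[] B:[data,req]
After 5 (process(A)): A:[] B:[data,req]
After 6 (send(from=A, to=B, msg='hello')): A:[] B:[data,req,hello]
After 7 (send(from=A, to=B, msg='done')): A:[] B:[data,req,hello,done]
After 8 (process(A)): A:[] B:[data,req,hello,done]
After 9 (process(A)): A:[] B:[data,req,hello,done]

Answer: 1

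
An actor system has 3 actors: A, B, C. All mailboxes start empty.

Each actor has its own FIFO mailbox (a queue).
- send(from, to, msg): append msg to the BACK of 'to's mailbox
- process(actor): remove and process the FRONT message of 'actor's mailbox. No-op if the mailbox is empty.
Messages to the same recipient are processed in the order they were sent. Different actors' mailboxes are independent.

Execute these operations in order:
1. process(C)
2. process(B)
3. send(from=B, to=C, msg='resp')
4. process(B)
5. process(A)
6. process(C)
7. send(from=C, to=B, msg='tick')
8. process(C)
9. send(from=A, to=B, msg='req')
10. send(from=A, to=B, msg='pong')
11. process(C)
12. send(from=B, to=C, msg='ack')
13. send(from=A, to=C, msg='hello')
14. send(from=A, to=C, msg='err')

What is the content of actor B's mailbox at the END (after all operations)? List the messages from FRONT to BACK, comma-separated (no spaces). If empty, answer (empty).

Answer: tick,req,pong

Derivation:
After 1 (process(C)): A:[] B:[] C:[]
After 2 (process(B)): A:[] B:[] C:[]
After 3 (send(from=B, to=C, msg='resp')): A:[] B:[] C:[resp]
After 4 (process(B)): A:[] B:[] C:[resp]
After 5 (process(A)): A:[] B:[] C:[resp]
After 6 (process(C)): A:[] B:[] C:[]
After 7 (send(from=C, to=B, msg='tick')): A:[] B:[tick] C:[]
After 8 (process(C)): A:[] B:[tick] C:[]
After 9 (send(from=A, to=B, msg='req')): A:[] B:[tick,req] C:[]
After 10 (send(from=A, to=B, msg='pong')): A:[] B:[tick,req,pong] C:[]
After 11 (process(C)): A:[] B:[tick,req,pong] C:[]
After 12 (send(from=B, to=C, msg='ack')): A:[] B:[tick,req,pong] C:[ack]
After 13 (send(from=A, to=C, msg='hello')): A:[] B:[tick,req,pong] C:[ack,hello]
After 14 (send(from=A, to=C, msg='err')): A:[] B:[tick,req,pong] C:[ack,hello,err]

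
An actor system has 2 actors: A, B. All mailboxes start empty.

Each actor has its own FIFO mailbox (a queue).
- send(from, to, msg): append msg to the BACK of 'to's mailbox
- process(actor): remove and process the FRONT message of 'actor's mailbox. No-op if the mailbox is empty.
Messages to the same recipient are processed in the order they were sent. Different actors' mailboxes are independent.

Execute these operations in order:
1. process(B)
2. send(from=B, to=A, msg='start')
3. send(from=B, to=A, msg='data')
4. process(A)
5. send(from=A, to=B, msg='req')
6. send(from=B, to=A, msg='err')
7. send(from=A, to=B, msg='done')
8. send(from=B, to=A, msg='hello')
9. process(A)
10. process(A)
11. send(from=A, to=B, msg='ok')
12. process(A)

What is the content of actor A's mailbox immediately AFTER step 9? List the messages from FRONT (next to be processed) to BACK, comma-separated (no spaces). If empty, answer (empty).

After 1 (process(B)): A:[] B:[]
After 2 (send(from=B, to=A, msg='start')): A:[start] B:[]
After 3 (send(from=B, to=A, msg='data')): A:[start,data] B:[]
After 4 (process(A)): A:[data] B:[]
After 5 (send(from=A, to=B, msg='req')): A:[data] B:[req]
After 6 (send(from=B, to=A, msg='err')): A:[data,err] B:[req]
After 7 (send(from=A, to=B, msg='done')): A:[data,err] B:[req,done]
After 8 (send(from=B, to=A, msg='hello')): A:[data,err,hello] B:[req,done]
After 9 (process(A)): A:[err,hello] B:[req,done]

err,hello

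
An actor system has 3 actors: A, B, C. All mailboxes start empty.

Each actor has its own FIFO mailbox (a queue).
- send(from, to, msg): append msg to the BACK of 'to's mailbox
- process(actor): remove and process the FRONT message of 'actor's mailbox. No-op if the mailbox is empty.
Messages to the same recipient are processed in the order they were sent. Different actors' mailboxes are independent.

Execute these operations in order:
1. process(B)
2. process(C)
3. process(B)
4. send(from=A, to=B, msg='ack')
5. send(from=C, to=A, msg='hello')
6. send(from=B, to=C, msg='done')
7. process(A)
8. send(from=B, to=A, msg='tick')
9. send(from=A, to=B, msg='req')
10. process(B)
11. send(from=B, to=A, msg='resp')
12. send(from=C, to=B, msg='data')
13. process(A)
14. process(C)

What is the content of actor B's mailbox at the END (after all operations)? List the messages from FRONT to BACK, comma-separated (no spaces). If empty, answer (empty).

Answer: req,data

Derivation:
After 1 (process(B)): A:[] B:[] C:[]
After 2 (process(C)): A:[] B:[] C:[]
After 3 (process(B)): A:[] B:[] C:[]
After 4 (send(from=A, to=B, msg='ack')): A:[] B:[ack] C:[]
After 5 (send(from=C, to=A, msg='hello')): A:[hello] B:[ack] C:[]
After 6 (send(from=B, to=C, msg='done')): A:[hello] B:[ack] C:[done]
After 7 (process(A)): A:[] B:[ack] C:[done]
After 8 (send(from=B, to=A, msg='tick')): A:[tick] B:[ack] C:[done]
After 9 (send(from=A, to=B, msg='req')): A:[tick] B:[ack,req] C:[done]
After 10 (process(B)): A:[tick] B:[req] C:[done]
After 11 (send(from=B, to=A, msg='resp')): A:[tick,resp] B:[req] C:[done]
After 12 (send(from=C, to=B, msg='data')): A:[tick,resp] B:[req,data] C:[done]
After 13 (process(A)): A:[resp] B:[req,data] C:[done]
After 14 (process(C)): A:[resp] B:[req,data] C:[]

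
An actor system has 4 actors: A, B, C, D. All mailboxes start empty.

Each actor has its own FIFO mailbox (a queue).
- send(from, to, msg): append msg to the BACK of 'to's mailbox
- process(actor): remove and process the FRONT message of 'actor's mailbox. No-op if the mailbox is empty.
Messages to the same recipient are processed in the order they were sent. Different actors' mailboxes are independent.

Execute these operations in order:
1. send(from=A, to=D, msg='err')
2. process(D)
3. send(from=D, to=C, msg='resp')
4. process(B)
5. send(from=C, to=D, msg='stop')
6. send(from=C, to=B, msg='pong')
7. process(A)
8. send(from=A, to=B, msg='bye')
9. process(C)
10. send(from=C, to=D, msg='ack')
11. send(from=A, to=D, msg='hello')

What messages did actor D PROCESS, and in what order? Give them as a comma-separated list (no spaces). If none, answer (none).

After 1 (send(from=A, to=D, msg='err')): A:[] B:[] C:[] D:[err]
After 2 (process(D)): A:[] B:[] C:[] D:[]
After 3 (send(from=D, to=C, msg='resp')): A:[] B:[] C:[resp] D:[]
After 4 (process(B)): A:[] B:[] C:[resp] D:[]
After 5 (send(from=C, to=D, msg='stop')): A:[] B:[] C:[resp] D:[stop]
After 6 (send(from=C, to=B, msg='pong')): A:[] B:[pong] C:[resp] D:[stop]
After 7 (process(A)): A:[] B:[pong] C:[resp] D:[stop]
After 8 (send(from=A, to=B, msg='bye')): A:[] B:[pong,bye] C:[resp] D:[stop]
After 9 (process(C)): A:[] B:[pong,bye] C:[] D:[stop]
After 10 (send(from=C, to=D, msg='ack')): A:[] B:[pong,bye] C:[] D:[stop,ack]
After 11 (send(from=A, to=D, msg='hello')): A:[] B:[pong,bye] C:[] D:[stop,ack,hello]

Answer: err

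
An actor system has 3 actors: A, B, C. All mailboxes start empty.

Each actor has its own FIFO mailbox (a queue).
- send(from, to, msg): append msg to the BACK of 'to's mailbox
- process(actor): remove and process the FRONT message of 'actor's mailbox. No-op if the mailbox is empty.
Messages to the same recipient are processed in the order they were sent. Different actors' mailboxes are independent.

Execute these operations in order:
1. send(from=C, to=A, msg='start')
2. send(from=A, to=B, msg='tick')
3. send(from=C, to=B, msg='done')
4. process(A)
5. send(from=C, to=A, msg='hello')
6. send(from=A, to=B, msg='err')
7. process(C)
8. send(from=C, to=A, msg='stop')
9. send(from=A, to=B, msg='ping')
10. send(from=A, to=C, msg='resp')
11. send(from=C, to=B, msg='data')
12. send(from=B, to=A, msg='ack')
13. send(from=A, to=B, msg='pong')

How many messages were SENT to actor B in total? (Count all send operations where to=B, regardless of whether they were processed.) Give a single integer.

After 1 (send(from=C, to=A, msg='start')): A:[start] B:[] C:[]
After 2 (send(from=A, to=B, msg='tick')): A:[start] B:[tick] C:[]
After 3 (send(from=C, to=B, msg='done')): A:[start] B:[tick,done] C:[]
After 4 (process(A)): A:[] B:[tick,done] C:[]
After 5 (send(from=C, to=A, msg='hello')): A:[hello] B:[tick,done] C:[]
After 6 (send(from=A, to=B, msg='err')): A:[hello] B:[tick,done,err] C:[]
After 7 (process(C)): A:[hello] B:[tick,done,err] C:[]
After 8 (send(from=C, to=A, msg='stop')): A:[hello,stop] B:[tick,done,err] C:[]
After 9 (send(from=A, to=B, msg='ping')): A:[hello,stop] B:[tick,done,err,ping] C:[]
After 10 (send(from=A, to=C, msg='resp')): A:[hello,stop] B:[tick,done,err,ping] C:[resp]
After 11 (send(from=C, to=B, msg='data')): A:[hello,stop] B:[tick,done,err,ping,data] C:[resp]
After 12 (send(from=B, to=A, msg='ack')): A:[hello,stop,ack] B:[tick,done,err,ping,data] C:[resp]
After 13 (send(from=A, to=B, msg='pong')): A:[hello,stop,ack] B:[tick,done,err,ping,data,pong] C:[resp]

Answer: 6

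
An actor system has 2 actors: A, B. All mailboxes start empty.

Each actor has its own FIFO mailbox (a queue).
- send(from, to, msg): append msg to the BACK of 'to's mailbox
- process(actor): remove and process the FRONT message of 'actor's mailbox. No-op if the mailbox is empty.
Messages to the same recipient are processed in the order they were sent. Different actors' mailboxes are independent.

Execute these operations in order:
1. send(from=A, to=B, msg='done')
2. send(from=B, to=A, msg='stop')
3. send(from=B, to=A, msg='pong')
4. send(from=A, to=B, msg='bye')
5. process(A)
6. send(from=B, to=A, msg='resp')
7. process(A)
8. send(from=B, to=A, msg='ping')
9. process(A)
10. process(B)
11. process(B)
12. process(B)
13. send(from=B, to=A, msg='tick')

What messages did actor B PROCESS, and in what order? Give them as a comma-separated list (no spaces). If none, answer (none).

After 1 (send(from=A, to=B, msg='done')): A:[] B:[done]
After 2 (send(from=B, to=A, msg='stop')): A:[stop] B:[done]
After 3 (send(from=B, to=A, msg='pong')): A:[stop,pong] B:[done]
After 4 (send(from=A, to=B, msg='bye')): A:[stop,pong] B:[done,bye]
After 5 (process(A)): A:[pong] B:[done,bye]
After 6 (send(from=B, to=A, msg='resp')): A:[pong,resp] B:[done,bye]
After 7 (process(A)): A:[resp] B:[done,bye]
After 8 (send(from=B, to=A, msg='ping')): A:[resp,ping] B:[done,bye]
After 9 (process(A)): A:[ping] B:[done,bye]
After 10 (process(B)): A:[ping] B:[bye]
After 11 (process(B)): A:[ping] B:[]
After 12 (process(B)): A:[ping] B:[]
After 13 (send(from=B, to=A, msg='tick')): A:[ping,tick] B:[]

Answer: done,bye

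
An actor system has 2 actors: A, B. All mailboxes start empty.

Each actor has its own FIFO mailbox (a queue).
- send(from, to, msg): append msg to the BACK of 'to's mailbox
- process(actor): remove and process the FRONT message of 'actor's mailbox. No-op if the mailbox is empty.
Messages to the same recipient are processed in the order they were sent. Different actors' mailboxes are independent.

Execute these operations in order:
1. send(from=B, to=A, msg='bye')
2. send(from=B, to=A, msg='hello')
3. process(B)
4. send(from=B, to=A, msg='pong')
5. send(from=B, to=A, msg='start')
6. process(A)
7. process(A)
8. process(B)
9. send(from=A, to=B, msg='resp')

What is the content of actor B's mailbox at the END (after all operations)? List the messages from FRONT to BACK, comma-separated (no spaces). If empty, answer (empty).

Answer: resp

Derivation:
After 1 (send(from=B, to=A, msg='bye')): A:[bye] B:[]
After 2 (send(from=B, to=A, msg='hello')): A:[bye,hello] B:[]
After 3 (process(B)): A:[bye,hello] B:[]
After 4 (send(from=B, to=A, msg='pong')): A:[bye,hello,pong] B:[]
After 5 (send(from=B, to=A, msg='start')): A:[bye,hello,pong,start] B:[]
After 6 (process(A)): A:[hello,pong,start] B:[]
After 7 (process(A)): A:[pong,start] B:[]
After 8 (process(B)): A:[pong,start] B:[]
After 9 (send(from=A, to=B, msg='resp')): A:[pong,start] B:[resp]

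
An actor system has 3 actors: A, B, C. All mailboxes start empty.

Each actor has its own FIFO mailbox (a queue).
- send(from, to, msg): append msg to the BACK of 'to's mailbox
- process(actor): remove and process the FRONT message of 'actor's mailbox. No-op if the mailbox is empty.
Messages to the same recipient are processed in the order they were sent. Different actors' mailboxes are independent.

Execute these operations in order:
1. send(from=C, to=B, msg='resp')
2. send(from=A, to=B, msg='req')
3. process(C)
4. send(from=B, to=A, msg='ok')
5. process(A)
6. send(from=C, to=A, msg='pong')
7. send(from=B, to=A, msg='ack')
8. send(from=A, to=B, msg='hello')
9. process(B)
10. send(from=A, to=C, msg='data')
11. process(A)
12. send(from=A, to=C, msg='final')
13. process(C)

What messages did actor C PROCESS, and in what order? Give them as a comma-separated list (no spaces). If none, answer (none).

Answer: data

Derivation:
After 1 (send(from=C, to=B, msg='resp')): A:[] B:[resp] C:[]
After 2 (send(from=A, to=B, msg='req')): A:[] B:[resp,req] C:[]
After 3 (process(C)): A:[] B:[resp,req] C:[]
After 4 (send(from=B, to=A, msg='ok')): A:[ok] B:[resp,req] C:[]
After 5 (process(A)): A:[] B:[resp,req] C:[]
After 6 (send(from=C, to=A, msg='pong')): A:[pong] B:[resp,req] C:[]
After 7 (send(from=B, to=A, msg='ack')): A:[pong,ack] B:[resp,req] C:[]
After 8 (send(from=A, to=B, msg='hello')): A:[pong,ack] B:[resp,req,hello] C:[]
After 9 (process(B)): A:[pong,ack] B:[req,hello] C:[]
After 10 (send(from=A, to=C, msg='data')): A:[pong,ack] B:[req,hello] C:[data]
After 11 (process(A)): A:[ack] B:[req,hello] C:[data]
After 12 (send(from=A, to=C, msg='final')): A:[ack] B:[req,hello] C:[data,final]
After 13 (process(C)): A:[ack] B:[req,hello] C:[final]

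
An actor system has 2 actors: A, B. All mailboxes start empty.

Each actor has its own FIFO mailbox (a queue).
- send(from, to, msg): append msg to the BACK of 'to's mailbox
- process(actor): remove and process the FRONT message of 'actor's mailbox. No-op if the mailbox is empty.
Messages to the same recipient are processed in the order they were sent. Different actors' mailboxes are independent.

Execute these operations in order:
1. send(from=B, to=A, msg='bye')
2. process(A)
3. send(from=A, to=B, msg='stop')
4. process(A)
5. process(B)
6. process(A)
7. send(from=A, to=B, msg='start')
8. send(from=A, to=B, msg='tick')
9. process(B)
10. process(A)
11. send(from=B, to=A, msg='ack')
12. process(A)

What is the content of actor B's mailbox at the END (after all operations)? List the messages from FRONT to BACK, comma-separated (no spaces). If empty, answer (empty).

After 1 (send(from=B, to=A, msg='bye')): A:[bye] B:[]
After 2 (process(A)): A:[] B:[]
After 3 (send(from=A, to=B, msg='stop')): A:[] B:[stop]
After 4 (process(A)): A:[] B:[stop]
After 5 (process(B)): A:[] B:[]
After 6 (process(A)): A:[] B:[]
After 7 (send(from=A, to=B, msg='start')): A:[] B:[start]
After 8 (send(from=A, to=B, msg='tick')): A:[] B:[start,tick]
After 9 (process(B)): A:[] B:[tick]
After 10 (process(A)): A:[] B:[tick]
After 11 (send(from=B, to=A, msg='ack')): A:[ack] B:[tick]
After 12 (process(A)): A:[] B:[tick]

Answer: tick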